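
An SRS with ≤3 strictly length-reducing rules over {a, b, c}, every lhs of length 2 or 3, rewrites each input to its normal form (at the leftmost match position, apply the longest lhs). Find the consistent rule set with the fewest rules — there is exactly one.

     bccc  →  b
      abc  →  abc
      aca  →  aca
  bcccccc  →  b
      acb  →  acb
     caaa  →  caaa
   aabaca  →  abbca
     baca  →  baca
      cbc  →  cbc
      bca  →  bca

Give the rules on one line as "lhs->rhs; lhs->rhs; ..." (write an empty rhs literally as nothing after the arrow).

aba->bb; ccc->

  | bccc => b
  | abc
  | aca
  | bcccccc => bccc => b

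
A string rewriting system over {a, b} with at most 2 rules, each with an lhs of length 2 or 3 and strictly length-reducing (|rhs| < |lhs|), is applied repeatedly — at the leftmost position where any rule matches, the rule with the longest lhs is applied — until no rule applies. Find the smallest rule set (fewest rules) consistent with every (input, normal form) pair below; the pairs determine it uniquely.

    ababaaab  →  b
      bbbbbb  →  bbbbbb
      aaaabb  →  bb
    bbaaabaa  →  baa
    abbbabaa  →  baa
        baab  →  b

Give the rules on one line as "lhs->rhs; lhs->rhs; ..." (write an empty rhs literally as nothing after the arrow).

ab->b; bab->ab

  | ababaaab => babaaab => abaaab => baaab => baab => bab => ab => b
  | bbbbbb
  | aaaabb => aaabb => aabb => abb => bb
  | bbaaabaa => bbaabaa => bbabaa => babaa => abaa => baa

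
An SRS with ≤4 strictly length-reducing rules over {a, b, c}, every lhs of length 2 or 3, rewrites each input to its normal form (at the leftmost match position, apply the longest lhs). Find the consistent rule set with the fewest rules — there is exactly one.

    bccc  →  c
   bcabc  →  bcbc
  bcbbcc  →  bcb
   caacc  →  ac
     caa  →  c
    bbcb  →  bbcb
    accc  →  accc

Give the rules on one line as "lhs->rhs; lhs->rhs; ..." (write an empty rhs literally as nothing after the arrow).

  | bccc => c
  | bcabc => bcbc
  | bcbbcc => bcb
  | caacc => cacc => ac

bcc->; ca->c; cac->a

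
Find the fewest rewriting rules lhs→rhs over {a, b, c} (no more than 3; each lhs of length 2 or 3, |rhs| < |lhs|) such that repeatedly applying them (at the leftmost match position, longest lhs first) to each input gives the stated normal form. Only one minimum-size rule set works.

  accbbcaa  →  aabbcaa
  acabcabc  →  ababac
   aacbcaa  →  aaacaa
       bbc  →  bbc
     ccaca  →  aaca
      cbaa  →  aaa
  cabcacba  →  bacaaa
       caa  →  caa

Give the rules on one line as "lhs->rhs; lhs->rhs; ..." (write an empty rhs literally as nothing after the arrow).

cab->ba; cb->a; cc->a

  | accbbcaa => aabbcaa
  | acabcabc => abacabc => ababac
  | aacbcaa => aaacaa
  | bbc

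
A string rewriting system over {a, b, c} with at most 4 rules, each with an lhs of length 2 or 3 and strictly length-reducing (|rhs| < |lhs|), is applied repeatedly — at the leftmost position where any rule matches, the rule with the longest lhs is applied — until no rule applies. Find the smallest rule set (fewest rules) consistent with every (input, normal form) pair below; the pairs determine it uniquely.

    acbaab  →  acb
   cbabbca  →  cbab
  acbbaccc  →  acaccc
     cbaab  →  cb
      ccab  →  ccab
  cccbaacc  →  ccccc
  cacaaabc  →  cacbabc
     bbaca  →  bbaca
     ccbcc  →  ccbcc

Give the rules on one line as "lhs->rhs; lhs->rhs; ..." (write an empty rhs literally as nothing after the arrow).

  | acbaab => acbbb => acb
  | cbabbca => cbab
  | acbbaccc => acaccc
  | cbaab => cbbb => cb

aa->b; bca->; cbb->c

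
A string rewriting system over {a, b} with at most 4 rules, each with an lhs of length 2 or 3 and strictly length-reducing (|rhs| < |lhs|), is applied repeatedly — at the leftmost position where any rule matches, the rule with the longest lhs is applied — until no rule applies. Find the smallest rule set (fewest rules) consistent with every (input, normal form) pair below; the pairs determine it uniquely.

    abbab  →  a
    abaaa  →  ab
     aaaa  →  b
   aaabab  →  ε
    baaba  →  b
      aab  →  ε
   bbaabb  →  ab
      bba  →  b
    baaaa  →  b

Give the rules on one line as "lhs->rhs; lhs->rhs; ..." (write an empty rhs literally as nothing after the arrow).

aa->b; aab->; ba->b; bb->a

  | abbab => aaab => bab => bb => a
  | abaaa => abaa => aba => ab
  | aaaa => baa => ba => b
  | aaabab => babab => bbab => aab => ε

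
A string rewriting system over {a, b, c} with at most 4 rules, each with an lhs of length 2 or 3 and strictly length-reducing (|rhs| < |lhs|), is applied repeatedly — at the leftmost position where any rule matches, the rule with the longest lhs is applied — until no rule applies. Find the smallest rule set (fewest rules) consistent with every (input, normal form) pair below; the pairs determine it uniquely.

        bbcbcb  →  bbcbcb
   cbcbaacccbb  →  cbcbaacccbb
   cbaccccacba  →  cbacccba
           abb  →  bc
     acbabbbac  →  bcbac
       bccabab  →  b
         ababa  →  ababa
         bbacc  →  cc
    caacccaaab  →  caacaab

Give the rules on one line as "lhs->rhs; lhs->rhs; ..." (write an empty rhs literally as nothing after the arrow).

abb->bc; acb->; bba->; cca->

  | bbcbcb
  | cbcbaacccbb
  | cbaccccacba => cbacccba
  | abb => bc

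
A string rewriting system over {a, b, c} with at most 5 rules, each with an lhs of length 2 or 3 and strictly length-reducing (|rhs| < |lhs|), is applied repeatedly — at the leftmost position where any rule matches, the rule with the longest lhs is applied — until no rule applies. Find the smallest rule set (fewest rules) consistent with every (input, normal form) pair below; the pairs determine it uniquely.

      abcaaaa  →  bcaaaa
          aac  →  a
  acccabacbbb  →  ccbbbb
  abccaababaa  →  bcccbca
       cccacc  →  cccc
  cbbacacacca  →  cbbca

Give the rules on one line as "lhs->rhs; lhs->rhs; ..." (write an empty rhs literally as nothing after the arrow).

  | abcaaaa => bcaaaa
  | aac => a
  | acccabacbbb => ccabacbbb => ccbacbbb => ccbbbb
  | abccaababaa => bccaababaa => bcccbabaa => bcccbbaa => bcccbca

aab->cb; ab->b; ac->; baa->ca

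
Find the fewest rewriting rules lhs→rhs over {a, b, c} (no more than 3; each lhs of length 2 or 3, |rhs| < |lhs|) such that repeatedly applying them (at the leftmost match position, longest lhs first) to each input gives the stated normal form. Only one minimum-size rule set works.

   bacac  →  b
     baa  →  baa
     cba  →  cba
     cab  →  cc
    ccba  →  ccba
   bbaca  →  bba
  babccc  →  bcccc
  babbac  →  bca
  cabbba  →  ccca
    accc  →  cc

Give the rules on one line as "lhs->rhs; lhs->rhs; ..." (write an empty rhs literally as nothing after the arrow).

  | bacac => bac => b
  | baa
  | cba
  | cab => cc

ab->c; abb->ca; ac->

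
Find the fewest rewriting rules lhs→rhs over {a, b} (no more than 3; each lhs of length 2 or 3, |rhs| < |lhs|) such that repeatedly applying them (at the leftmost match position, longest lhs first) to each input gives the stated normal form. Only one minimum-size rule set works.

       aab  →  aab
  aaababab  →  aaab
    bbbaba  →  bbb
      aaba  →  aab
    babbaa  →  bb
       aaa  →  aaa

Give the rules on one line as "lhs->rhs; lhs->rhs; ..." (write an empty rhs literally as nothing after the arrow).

ba->b; bab->b

  | aab
  | aaababab => aaabab => aaab
  | bbbaba => bbba => bbb
  | aaba => aab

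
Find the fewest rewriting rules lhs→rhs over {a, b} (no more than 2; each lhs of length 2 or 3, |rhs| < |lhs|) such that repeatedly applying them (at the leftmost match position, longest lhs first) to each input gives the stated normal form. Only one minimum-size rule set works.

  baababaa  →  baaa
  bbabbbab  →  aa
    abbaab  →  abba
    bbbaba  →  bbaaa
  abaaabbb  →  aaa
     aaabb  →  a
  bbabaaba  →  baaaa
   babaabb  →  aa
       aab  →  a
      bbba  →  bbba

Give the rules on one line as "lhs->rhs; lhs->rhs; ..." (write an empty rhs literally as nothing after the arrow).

aab->a; bab->aa

  | baababaa => baabaa => baaa
  | bbabbbab => baabbab => babab => aaab => aa
  | abbaab => abba
  | bbbaba => bbaaa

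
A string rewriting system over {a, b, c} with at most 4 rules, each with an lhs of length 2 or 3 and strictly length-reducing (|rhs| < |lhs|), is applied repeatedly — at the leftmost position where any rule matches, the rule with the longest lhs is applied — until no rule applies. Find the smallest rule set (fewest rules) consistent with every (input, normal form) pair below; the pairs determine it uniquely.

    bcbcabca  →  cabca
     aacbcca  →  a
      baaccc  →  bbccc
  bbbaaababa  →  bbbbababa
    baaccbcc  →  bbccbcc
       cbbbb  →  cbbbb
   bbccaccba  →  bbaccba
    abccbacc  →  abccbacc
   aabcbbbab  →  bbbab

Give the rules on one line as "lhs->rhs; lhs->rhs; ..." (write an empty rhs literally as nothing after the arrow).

  | bcbcabca => cabca
  | aacbcca => bcbcca => cca => a
  | baaccc => bbccc
  | bbbaaababa => bbbbababa

aa->b; bcb->; cca->a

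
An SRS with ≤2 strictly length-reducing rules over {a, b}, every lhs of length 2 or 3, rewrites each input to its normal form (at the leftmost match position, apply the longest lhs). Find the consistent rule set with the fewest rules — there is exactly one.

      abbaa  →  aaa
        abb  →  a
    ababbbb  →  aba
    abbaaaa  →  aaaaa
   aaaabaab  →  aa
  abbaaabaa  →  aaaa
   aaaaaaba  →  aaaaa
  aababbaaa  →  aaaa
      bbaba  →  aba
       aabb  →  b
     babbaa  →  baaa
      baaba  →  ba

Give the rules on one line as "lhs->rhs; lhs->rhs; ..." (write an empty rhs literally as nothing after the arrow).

aab->; bb->

  | abbaa => aaa
  | abb => a
  | ababbbb => ababb => aba
  | abbaaaa => aaaaa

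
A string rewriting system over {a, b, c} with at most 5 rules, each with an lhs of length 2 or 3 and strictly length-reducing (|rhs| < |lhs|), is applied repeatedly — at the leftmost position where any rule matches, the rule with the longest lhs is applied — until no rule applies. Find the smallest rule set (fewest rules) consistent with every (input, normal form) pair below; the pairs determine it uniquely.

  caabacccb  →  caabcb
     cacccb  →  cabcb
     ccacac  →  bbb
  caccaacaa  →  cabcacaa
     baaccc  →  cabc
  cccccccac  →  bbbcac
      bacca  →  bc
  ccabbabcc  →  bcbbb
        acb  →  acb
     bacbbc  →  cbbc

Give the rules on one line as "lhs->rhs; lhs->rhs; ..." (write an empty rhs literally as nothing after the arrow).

  | caabacccb => caacccb => caabcb
  | cacccb => cabcb
  | ccacac => bccac => bbcc => bbb
  | caccaacaa => cabcacaa

ba->; baa->ca; cc->b; cca->bc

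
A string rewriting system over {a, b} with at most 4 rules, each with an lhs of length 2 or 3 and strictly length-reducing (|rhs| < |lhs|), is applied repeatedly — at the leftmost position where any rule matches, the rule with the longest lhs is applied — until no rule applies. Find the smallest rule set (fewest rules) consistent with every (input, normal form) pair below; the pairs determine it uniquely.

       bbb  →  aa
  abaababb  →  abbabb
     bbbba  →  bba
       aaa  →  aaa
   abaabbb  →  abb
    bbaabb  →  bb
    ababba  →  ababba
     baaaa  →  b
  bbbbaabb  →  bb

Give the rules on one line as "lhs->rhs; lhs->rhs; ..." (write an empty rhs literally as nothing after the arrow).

  | bbb => aa
  | abaababb => abbabb
  | bbbba => aaba => bba
  | aaa

aab->bb; baa->b; bbb->aa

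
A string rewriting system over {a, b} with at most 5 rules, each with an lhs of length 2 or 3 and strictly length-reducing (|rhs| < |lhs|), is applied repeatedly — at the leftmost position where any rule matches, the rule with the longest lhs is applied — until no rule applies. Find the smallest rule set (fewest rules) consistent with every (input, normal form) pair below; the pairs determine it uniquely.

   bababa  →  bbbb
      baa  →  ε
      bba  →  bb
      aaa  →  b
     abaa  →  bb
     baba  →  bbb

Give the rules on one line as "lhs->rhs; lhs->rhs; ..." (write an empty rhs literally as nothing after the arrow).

  | bababa => bbbba => bbbb
  | baa => ε
  | bba => bb
  | aaa => b

aaa->b; aba->bb; baa->; bba->bb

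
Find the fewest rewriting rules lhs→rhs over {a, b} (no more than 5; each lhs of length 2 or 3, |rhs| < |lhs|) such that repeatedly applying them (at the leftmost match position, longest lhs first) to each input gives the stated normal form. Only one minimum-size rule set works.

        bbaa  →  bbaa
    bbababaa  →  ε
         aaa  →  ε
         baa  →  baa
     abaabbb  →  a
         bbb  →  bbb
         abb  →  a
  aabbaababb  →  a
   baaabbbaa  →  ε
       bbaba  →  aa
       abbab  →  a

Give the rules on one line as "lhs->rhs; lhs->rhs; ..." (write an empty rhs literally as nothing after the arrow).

aaa->ab; ab->; abb->a; bab->aa

  | bbaa
  | bbababaa => baaabaa => babbaa => aabaa => aaa => ab => ε
  | aaa => ab => ε
  | baa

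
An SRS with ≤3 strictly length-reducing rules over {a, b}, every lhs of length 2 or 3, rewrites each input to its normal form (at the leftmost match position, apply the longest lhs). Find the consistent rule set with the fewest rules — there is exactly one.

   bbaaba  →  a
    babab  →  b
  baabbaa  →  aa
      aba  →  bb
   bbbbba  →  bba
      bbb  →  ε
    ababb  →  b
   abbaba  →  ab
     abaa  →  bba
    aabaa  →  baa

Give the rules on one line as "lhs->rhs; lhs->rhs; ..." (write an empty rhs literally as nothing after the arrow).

aab->b; aba->bb; bbb->

  | bbaaba => bbba => a
  | babab => bbbb => b
  | baabbaa => bbbaa => aa
  | aba => bb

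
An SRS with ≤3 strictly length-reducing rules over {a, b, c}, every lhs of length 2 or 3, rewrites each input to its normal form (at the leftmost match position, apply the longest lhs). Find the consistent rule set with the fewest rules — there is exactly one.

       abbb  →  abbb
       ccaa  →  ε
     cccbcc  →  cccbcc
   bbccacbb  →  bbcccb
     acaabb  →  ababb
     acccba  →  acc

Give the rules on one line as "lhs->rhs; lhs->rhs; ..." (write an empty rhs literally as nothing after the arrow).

acb->c; caa->ba; cba->

  | abbb
  | ccaa => cba => ε
  | cccbcc
  | bbccacbb => bbcccb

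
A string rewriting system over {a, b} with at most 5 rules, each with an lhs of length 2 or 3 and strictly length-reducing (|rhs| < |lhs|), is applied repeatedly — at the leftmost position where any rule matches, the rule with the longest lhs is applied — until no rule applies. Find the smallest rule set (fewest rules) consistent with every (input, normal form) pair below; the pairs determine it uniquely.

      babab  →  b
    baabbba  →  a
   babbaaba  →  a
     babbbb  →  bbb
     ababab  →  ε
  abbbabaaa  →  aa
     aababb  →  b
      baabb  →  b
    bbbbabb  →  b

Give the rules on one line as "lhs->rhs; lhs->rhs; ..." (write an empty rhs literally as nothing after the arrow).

  | babab => abab => b
  | baabbba => aabbba => bba => ba => a
  | babbaaba => abbaaba => baaba => aaba => a
  | babbbb => abbbb => bbb

aab->; ab->; aba->; ba->a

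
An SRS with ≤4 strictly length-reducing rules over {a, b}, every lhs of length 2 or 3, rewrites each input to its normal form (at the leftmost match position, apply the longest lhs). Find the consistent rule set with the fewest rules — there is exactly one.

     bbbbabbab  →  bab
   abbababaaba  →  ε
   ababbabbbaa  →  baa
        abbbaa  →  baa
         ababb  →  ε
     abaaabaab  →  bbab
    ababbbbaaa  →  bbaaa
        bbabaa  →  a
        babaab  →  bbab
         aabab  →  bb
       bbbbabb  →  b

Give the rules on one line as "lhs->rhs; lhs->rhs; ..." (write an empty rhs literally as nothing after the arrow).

  | bbbbabbab => babbab => bab
  | abbababaaba => ababaaba => bbaaba => bbaba => bbb => ε
  | ababbabbbaa => bbbabbbaa => abbbaa => baa
  | abbbaa => baa

aab->ab; aba->b; abb->; bbb->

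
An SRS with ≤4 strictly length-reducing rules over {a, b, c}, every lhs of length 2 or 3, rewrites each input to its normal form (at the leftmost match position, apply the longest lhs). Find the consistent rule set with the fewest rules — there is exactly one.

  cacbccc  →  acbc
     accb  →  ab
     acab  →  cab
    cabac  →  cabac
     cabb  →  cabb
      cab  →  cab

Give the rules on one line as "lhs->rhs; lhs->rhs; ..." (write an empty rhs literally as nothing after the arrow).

  | cacbccc => acbccc => acbc
  | accb => ab
  | acab => cab
  | cabac

aca->ca; cac->ac; cc->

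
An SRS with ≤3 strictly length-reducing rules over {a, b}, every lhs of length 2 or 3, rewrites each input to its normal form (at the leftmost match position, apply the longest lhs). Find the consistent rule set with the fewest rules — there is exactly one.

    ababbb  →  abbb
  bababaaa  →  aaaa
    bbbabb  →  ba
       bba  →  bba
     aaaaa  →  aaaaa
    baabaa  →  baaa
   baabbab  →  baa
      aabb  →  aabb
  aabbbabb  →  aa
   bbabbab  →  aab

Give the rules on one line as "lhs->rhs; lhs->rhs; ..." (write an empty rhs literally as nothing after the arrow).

aba->a; bab->a

  | ababbb => abbb
  | bababaaa => aabaaa => aaaa
  | bbbabb => bbab => ba
  | bba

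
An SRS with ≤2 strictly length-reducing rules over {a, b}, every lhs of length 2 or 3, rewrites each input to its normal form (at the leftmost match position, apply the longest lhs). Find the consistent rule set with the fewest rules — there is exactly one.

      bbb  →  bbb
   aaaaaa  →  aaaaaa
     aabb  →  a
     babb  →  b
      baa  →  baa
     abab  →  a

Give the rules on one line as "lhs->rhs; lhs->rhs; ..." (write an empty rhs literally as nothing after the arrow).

  | bbb
  | aaaaaa
  | aabb => a
  | babb => b

abb->; bab->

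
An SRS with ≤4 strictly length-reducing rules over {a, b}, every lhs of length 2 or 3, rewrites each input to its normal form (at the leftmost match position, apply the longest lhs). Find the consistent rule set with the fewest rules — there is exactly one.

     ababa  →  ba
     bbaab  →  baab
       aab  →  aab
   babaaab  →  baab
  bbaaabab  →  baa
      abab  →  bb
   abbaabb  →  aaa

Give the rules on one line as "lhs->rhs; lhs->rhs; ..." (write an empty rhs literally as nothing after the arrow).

  | ababa => bba => ba
  | bbaab => baab
  | aab
  | babaaab => bbaab => baab

aba->b; abb->a; bba->ba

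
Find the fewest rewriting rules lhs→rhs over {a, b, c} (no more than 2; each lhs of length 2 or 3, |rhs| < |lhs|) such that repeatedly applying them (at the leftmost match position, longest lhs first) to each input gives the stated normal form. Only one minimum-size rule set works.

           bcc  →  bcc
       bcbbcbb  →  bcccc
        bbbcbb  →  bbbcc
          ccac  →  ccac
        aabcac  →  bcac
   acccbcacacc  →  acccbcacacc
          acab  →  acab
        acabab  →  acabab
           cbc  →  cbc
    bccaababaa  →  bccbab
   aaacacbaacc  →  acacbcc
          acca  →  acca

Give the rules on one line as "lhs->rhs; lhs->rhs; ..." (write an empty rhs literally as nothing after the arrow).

aa->; cbb->cc

  | bcc
  | bcbbcbb => bcccbb => bcccc
  | bbbcbb => bbbcc
  | ccac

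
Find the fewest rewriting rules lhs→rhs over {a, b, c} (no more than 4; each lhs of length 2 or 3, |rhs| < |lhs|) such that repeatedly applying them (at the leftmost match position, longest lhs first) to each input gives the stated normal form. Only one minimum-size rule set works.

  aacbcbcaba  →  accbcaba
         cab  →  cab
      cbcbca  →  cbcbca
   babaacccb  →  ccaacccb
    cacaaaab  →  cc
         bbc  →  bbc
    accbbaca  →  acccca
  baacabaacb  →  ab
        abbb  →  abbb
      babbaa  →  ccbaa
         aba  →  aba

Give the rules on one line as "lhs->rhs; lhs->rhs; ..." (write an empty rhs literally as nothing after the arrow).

  | aacbcbcaba => accbcaba
  | cab
  | cbcbca
  | babaacccb => ccaacccb

aab->b; acb->c; bab->cc; bac->ab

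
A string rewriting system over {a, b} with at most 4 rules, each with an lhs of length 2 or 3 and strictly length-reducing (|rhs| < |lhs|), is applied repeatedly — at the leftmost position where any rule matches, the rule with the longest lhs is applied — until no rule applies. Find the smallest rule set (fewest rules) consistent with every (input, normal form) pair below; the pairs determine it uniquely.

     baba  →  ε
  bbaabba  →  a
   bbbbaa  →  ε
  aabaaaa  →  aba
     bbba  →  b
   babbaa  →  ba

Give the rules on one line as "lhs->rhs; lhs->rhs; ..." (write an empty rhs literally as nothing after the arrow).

aa->a; bab->bb; bba->

  | baba => bba => ε
  | bbaabba => abba => a
  | bbbbaa => bba => ε
  | aabaaaa => abaaaa => abaaa => abaa => aba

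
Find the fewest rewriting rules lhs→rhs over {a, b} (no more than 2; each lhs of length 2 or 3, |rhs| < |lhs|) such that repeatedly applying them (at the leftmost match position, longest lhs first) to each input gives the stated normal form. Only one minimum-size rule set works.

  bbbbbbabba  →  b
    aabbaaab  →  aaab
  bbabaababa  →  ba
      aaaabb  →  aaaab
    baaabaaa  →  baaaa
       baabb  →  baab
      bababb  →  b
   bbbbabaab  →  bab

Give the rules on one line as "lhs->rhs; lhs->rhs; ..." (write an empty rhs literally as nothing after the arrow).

aba->; bb->b

  | bbbbbbabba => bbbbbabba => bbbbabba => bbbabba => bbabba => babba => baba => b
  | aabbaaab => aabaaab => aaab
  | bbabaababa => babaababa => bababa => bba => ba
  | aaaabb => aaaab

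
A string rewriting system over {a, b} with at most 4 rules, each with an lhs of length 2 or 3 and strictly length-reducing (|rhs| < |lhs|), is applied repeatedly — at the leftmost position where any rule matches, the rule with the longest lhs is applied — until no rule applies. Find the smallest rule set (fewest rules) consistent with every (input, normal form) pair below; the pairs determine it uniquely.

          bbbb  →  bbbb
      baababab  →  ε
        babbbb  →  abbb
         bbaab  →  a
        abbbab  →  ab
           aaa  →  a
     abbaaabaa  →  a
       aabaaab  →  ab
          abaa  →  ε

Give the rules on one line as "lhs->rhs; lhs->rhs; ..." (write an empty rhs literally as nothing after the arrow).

aa->a; aba->b; ba->; bab->a

  | bbbb
  | baababab => ababab => bbab => ba => ε
  | babbbb => abbb
  | bbaab => bab => a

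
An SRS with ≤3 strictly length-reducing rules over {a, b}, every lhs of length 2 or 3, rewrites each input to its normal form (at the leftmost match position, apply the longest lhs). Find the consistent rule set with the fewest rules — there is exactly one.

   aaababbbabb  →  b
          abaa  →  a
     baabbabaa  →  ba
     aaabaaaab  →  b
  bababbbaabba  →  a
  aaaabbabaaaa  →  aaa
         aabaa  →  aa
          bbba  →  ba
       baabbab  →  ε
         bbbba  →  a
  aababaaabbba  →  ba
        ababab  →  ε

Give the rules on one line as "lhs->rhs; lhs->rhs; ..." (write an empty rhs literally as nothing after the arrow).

  | aaababbbabb => aabbbabb => abbbabb => bbbabb => babb => bbb => b
  | abaa => a
  | baabbabaa => babbabaa => bbbabaa => babaa => ba
  | aaabaaaab => aaaaab => aaaab => aaab => aab => ab => b

ab->b; aba->; bb->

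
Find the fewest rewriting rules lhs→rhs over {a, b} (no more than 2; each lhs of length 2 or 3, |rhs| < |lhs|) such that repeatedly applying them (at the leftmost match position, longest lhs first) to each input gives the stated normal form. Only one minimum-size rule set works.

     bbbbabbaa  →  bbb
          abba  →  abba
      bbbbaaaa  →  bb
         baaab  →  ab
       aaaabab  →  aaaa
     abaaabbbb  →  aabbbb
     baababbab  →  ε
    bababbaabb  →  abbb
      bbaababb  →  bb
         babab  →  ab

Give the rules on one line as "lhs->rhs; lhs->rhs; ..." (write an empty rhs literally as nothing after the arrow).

baa->; bab->

  | bbbbabbaa => bbbbaa => bbb
  | abba
  | bbbbaaaa => bbbaa => bb
  | baaab => ab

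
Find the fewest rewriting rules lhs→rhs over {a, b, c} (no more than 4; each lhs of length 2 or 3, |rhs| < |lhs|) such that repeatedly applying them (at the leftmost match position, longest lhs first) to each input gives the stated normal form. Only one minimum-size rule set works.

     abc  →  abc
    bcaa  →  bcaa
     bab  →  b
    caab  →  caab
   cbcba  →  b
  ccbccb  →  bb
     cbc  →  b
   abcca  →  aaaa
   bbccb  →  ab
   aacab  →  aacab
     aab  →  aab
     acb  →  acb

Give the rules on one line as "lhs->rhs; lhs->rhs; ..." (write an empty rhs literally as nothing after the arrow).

  | abc
  | bcaa
  | bab => b
  | caab

ba->; bcc->aa; cbc->b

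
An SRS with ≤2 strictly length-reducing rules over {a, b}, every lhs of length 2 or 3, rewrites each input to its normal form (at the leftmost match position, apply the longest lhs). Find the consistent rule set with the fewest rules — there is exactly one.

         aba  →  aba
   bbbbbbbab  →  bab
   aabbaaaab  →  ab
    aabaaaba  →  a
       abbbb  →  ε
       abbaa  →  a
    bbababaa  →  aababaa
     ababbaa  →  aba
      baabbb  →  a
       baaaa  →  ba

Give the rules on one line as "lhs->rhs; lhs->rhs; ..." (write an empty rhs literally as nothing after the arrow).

  | aba
  | bbbbbbbab => abbbbbab => aabbbab => aaabab => bab
  | aabbaaaab => aaaaaaab => aaaab => ab
  | aabaaaba => aabba => aaaa => a

aaa->; bb->a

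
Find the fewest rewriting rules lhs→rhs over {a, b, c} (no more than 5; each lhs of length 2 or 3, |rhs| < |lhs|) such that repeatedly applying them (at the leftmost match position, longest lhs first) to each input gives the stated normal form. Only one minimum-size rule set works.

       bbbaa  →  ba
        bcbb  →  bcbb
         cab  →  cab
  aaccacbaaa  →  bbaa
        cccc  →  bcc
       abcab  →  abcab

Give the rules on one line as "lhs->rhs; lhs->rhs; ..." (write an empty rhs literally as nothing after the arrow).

  | bbbaa => cbaa => ba
  | bcbb
  | cab
  | aaccacbaaa => accacbaaa => ccacbaaa => cccbaaa => bcbaaa => bbaa

ac->c; bbb->cb; cba->b; ccc->bc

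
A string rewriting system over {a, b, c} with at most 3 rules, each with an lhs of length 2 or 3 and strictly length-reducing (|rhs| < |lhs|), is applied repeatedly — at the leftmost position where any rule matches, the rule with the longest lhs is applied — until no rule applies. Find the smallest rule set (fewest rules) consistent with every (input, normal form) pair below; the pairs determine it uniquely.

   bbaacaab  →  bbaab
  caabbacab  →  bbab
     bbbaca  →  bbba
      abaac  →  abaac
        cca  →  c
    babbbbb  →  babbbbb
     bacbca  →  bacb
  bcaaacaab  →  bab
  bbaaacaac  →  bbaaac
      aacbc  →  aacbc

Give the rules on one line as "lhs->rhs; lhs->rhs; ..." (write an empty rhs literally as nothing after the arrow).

ca->; caa->

  | bbaacaab => bbaab
  | caabbacab => bbacab => bbab
  | bbbaca => bbba
  | abaac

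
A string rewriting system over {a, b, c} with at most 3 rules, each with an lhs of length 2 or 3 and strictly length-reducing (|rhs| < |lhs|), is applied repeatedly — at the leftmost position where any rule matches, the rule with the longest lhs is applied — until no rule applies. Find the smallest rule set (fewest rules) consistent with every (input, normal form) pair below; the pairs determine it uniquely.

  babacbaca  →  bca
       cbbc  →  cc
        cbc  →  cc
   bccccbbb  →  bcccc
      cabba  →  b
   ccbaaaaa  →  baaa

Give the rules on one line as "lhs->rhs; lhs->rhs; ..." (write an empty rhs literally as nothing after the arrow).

  | babacbaca => bacbaca => babca => bca
  | cbbc => cbc => cc
  | cbc => cc
  | bccccbbb => bccccbb => bccccb => bcccc

ab->; cb->c; cba->b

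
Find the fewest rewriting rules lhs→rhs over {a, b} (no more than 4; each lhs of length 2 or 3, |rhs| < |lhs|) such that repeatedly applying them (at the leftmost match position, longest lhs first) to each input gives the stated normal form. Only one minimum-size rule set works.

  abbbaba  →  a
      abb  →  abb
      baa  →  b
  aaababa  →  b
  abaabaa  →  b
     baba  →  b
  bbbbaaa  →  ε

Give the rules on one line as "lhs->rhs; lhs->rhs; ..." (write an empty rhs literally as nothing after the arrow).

  | abbbaba => abbaba => ababa => aaba => bba => ba => a
  | abb
  | baa => aa => b
  | aaababa => baba => aba => aa => b

aa->b; aaa->; ba->a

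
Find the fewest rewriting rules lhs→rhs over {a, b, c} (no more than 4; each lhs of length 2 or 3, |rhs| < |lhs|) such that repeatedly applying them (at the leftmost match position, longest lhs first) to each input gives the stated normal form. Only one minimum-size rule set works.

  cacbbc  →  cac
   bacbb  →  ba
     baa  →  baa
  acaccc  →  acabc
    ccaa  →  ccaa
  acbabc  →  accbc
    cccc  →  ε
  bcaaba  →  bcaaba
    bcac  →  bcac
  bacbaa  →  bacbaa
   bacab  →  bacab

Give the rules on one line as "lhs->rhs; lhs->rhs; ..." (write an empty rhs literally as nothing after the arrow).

  | cacbbc => cac
  | bacbb => ba
  | baa
  | acaccc => acabc

bab->cb; bcc->; cbb->; ccc->bc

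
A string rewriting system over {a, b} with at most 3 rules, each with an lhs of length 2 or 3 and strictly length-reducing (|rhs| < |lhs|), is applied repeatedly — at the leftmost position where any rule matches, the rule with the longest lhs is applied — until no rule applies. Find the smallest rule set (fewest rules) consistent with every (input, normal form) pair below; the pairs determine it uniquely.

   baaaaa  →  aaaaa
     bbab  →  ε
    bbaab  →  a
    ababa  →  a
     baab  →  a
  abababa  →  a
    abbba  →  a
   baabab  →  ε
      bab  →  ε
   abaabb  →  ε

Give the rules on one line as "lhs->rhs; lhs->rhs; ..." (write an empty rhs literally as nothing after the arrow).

  | baaaaa => aaaaa
  | bbab => bab => ab => ε
  | bbaab => baab => aab => a
  | ababa => baba => aba => ba => a

ab->; aba->ba; ba->a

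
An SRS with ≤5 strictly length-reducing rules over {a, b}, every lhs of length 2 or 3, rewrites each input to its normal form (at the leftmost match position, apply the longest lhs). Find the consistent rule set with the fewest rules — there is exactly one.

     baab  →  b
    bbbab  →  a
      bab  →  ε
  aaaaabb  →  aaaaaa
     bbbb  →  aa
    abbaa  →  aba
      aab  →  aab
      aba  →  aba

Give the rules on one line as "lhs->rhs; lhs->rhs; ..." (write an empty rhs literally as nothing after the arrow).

baa->; bab->; bb->a; bba->b

  | baab => b
  | bbbab => abab => a
  | bab => ε
  | aaaaabb => aaaaaa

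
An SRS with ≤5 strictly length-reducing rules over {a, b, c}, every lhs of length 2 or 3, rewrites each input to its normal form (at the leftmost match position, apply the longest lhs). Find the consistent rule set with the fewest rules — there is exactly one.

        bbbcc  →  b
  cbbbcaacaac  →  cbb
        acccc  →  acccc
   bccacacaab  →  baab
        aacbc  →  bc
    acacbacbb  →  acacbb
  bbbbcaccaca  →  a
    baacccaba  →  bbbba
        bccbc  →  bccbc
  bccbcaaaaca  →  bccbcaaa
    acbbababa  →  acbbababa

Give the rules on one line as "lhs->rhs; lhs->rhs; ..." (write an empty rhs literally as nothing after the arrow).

aac->; bac->; bbc->b; cca->bb

  | bbbcc => bbc => b
  | cbbbcaacaac => cbbaacaac => cbbaac => cbb
  | acccc
  | bccacacaab => bbbcacaab => bbacaab => baab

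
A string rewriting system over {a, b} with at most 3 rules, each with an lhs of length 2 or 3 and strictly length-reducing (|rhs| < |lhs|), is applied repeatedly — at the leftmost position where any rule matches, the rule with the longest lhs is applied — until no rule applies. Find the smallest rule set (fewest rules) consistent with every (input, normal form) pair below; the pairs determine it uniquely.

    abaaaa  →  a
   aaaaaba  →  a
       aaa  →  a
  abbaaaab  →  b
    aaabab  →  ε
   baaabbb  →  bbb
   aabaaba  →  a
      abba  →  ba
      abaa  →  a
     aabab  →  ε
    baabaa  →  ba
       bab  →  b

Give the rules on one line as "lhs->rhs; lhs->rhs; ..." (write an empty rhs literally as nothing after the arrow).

  | abaaaa => aaaa => aaa => aa => a
  | aaaaaba => aaaaba => aaaba => aaba => aba => a
  | aaa => aa => a
  | abbaaaab => baaaab => baaab => baab => bab => b

aa->a; ab->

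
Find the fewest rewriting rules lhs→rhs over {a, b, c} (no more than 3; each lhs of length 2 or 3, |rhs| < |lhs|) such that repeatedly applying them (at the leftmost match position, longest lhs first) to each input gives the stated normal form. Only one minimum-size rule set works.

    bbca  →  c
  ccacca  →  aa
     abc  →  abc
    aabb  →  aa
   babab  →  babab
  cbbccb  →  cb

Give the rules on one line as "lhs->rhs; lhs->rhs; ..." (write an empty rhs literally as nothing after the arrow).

  | bbca => ca => c
  | ccacca => acca => aa
  | abc
  | aabb => aa

bb->; ca->c; cc->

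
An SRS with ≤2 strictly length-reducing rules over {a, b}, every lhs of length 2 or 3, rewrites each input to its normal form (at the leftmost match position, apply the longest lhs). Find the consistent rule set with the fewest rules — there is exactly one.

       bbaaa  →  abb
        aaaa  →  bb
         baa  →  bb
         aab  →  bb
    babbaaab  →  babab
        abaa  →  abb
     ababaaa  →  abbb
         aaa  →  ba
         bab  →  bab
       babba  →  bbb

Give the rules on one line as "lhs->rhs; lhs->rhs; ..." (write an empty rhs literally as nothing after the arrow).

aa->b; bba->ab

  | bbaaa => abaa => abb
  | aaaa => baa => bb
  | baa => bb
  | aab => bb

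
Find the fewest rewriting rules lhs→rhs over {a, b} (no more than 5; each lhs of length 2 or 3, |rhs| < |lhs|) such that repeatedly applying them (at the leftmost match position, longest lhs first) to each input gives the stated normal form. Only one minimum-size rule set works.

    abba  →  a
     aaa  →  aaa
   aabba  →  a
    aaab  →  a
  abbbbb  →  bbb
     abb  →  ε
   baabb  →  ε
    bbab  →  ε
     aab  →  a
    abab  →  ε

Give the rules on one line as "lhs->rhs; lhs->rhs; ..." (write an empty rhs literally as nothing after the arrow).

  | abba => a
  | aaa
  | aabba => baba => aba => a
  | aaab => aba => a

aab->ba; ab->; abb->; ba->a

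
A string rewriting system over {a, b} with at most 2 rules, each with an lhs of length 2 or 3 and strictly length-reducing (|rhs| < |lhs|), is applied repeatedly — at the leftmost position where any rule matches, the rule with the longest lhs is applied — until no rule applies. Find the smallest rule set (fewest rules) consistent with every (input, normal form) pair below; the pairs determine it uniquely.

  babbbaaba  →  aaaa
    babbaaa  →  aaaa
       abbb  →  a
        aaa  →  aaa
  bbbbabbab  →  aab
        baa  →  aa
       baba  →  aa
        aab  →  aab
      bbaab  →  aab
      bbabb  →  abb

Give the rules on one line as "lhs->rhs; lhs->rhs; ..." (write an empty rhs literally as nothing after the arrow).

  | babbbaaba => abbbaaba => aaaba => aaaa
  | babbaaa => abbaaa => abaaa => aaaa
  | abbb => a
  | aaa

ba->a; bbb->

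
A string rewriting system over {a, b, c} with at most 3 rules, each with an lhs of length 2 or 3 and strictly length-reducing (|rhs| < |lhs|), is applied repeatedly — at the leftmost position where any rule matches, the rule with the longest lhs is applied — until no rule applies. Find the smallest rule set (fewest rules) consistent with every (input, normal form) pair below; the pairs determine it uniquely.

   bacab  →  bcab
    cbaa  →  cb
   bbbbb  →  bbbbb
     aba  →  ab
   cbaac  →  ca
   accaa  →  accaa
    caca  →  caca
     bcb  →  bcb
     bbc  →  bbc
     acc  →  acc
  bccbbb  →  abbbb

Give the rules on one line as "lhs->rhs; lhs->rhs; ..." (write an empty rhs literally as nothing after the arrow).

  | bacab => bcab
  | cbaa => cba => cb
  | bbbbb
  | aba => ab

ba->b; bcc->ab; cbc->ca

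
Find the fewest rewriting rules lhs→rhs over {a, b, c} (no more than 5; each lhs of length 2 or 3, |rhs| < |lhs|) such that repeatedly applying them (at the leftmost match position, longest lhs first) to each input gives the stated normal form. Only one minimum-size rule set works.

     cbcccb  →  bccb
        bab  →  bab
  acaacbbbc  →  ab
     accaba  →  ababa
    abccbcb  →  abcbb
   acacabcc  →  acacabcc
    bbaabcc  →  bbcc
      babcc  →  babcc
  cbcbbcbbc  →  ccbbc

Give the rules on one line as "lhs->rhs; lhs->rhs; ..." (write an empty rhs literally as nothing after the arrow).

aab->; acc->ab; bbb->c; cbc->b

  | cbcccb => bccb
  | bab
  | acaacbbbc => acaaccc => acaabc => acc => ab
  | accaba => ababa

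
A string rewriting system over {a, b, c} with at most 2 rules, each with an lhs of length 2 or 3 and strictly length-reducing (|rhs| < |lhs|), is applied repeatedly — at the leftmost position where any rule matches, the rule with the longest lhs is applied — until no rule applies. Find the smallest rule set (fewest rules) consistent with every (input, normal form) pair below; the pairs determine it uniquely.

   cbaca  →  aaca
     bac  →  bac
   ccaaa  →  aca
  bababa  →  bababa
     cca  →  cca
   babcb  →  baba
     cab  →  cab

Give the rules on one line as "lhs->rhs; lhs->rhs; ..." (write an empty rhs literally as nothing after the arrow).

caa->bc; cb->a

  | cbaca => aaca
  | bac
  | ccaaa => cbca => aca
  | bababa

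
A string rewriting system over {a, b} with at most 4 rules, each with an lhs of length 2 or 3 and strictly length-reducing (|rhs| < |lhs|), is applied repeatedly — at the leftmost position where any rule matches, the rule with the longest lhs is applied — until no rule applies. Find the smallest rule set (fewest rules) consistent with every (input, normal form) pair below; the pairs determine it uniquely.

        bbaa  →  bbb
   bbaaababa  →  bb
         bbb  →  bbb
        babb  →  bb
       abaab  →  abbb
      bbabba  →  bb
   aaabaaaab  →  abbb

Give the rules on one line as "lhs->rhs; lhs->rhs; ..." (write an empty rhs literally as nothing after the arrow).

aab->ba; ba->; baa->bb

  | bbaa => bbb
  | bbaaababa => bbbababa => bbbaba => bbba => bb
  | bbb
  | babb => bb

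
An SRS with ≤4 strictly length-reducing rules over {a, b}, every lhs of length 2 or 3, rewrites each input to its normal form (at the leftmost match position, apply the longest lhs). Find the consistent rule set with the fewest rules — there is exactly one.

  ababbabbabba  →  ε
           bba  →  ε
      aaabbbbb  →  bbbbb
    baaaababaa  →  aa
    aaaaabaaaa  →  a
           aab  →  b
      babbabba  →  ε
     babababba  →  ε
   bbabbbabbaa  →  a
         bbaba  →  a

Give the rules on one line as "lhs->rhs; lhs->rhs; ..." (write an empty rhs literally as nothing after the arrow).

aaa->; ab->b; ba->a; bba->

  | ababbabbabba => babbabbabba => abbabbabba => bbabbabba => bbabba => bba => ε
  | bba => ε
  | aaabbbbb => bbbbb
  | baaaababaa => aaaababaa => ababaa => babaa => abaa => baa => aa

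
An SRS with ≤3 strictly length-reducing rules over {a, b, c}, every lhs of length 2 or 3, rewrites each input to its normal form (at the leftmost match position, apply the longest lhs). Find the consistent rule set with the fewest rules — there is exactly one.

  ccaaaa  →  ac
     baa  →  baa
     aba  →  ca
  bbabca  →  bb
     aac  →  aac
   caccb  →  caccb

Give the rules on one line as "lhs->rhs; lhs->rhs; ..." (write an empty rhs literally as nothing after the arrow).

  | ccaaaa => aaa => ac
  | baa
  | aba => ca
  | bbabca => bbcca => bb

aaa->ac; ab->c; cca->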